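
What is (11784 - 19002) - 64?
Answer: -7282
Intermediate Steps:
(11784 - 19002) - 64 = -7218 - 64 = -7282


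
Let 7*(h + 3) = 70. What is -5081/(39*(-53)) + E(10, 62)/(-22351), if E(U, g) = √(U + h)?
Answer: 5081/2067 - √17/22351 ≈ 2.4580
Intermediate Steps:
h = 7 (h = -3 + (⅐)*70 = -3 + 10 = 7)
E(U, g) = √(7 + U) (E(U, g) = √(U + 7) = √(7 + U))
-5081/(39*(-53)) + E(10, 62)/(-22351) = -5081/(39*(-53)) + √(7 + 10)/(-22351) = -5081/(-2067) + √17*(-1/22351) = -5081*(-1/2067) - √17/22351 = 5081/2067 - √17/22351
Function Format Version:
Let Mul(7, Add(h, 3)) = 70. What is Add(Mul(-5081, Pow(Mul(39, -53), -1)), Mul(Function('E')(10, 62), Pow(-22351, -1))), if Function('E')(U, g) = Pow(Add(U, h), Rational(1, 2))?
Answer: Add(Rational(5081, 2067), Mul(Rational(-1, 22351), Pow(17, Rational(1, 2)))) ≈ 2.4580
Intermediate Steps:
h = 7 (h = Add(-3, Mul(Rational(1, 7), 70)) = Add(-3, 10) = 7)
Function('E')(U, g) = Pow(Add(7, U), Rational(1, 2)) (Function('E')(U, g) = Pow(Add(U, 7), Rational(1, 2)) = Pow(Add(7, U), Rational(1, 2)))
Add(Mul(-5081, Pow(Mul(39, -53), -1)), Mul(Function('E')(10, 62), Pow(-22351, -1))) = Add(Mul(-5081, Pow(Mul(39, -53), -1)), Mul(Pow(Add(7, 10), Rational(1, 2)), Pow(-22351, -1))) = Add(Mul(-5081, Pow(-2067, -1)), Mul(Pow(17, Rational(1, 2)), Rational(-1, 22351))) = Add(Mul(-5081, Rational(-1, 2067)), Mul(Rational(-1, 22351), Pow(17, Rational(1, 2)))) = Add(Rational(5081, 2067), Mul(Rational(-1, 22351), Pow(17, Rational(1, 2))))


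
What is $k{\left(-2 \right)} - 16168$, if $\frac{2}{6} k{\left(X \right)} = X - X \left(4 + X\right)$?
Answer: $-16162$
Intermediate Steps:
$k{\left(X \right)} = 3 X - 3 X \left(4 + X\right)$ ($k{\left(X \right)} = 3 \left(X - X \left(4 + X\right)\right) = 3 X - 3 X \left(4 + X\right)$)
$k{\left(-2 \right)} - 16168 = \left(-3\right) \left(-2\right) \left(3 - 2\right) - 16168 = \left(-3\right) \left(-2\right) 1 - 16168 = 6 - 16168 = -16162$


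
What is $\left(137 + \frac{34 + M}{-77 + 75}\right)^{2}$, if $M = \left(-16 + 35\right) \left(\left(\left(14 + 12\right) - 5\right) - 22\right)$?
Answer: $\frac{67081}{4} \approx 16770.0$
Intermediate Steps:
$M = -19$ ($M = 19 \left(\left(26 - 5\right) - 22\right) = 19 \left(21 - 22\right) = 19 \left(-1\right) = -19$)
$\left(137 + \frac{34 + M}{-77 + 75}\right)^{2} = \left(137 + \frac{34 - 19}{-77 + 75}\right)^{2} = \left(137 + \frac{15}{-2}\right)^{2} = \left(137 + 15 \left(- \frac{1}{2}\right)\right)^{2} = \left(137 - \frac{15}{2}\right)^{2} = \left(\frac{259}{2}\right)^{2} = \frac{67081}{4}$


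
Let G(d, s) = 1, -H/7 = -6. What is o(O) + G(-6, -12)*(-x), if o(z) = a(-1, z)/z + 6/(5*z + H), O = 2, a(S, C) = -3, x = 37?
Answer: -499/13 ≈ -38.385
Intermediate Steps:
H = 42 (H = -7*(-6) = 42)
o(z) = -3/z + 6/(42 + 5*z) (o(z) = -3/z + 6/(5*z + 42) = -3/z + 6/(42 + 5*z))
o(O) + G(-6, -12)*(-x) = 9*(-14 - 1*2)/(2*(42 + 5*2)) + 1*(-1*37) = 9*(½)*(-14 - 2)/(42 + 10) + 1*(-37) = 9*(½)*(-16)/52 - 37 = 9*(½)*(1/52)*(-16) - 37 = -18/13 - 37 = -499/13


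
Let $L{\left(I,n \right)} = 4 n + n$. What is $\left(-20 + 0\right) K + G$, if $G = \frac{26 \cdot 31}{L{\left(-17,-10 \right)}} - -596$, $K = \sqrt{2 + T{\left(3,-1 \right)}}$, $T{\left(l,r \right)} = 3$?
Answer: $\frac{14497}{25} - 20 \sqrt{5} \approx 535.16$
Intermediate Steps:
$L{\left(I,n \right)} = 5 n$
$K = \sqrt{5}$ ($K = \sqrt{2 + 3} = \sqrt{5} \approx 2.2361$)
$G = \frac{14497}{25}$ ($G = \frac{26 \cdot 31}{5 \left(-10\right)} - -596 = \frac{806}{-50} + 596 = 806 \left(- \frac{1}{50}\right) + 596 = - \frac{403}{25} + 596 = \frac{14497}{25} \approx 579.88$)
$\left(-20 + 0\right) K + G = \left(-20 + 0\right) \sqrt{5} + \frac{14497}{25} = - 20 \sqrt{5} + \frac{14497}{25} = \frac{14497}{25} - 20 \sqrt{5}$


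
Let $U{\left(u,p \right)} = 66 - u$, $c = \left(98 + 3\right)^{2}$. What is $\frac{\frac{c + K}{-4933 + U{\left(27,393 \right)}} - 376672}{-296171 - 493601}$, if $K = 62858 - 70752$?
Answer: $\frac{1843435075}{3865144168} \approx 0.47694$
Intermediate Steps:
$K = -7894$ ($K = 62858 - 70752 = -7894$)
$c = 10201$ ($c = 101^{2} = 10201$)
$\frac{\frac{c + K}{-4933 + U{\left(27,393 \right)}} - 376672}{-296171 - 493601} = \frac{\frac{10201 - 7894}{-4933 + \left(66 - 27\right)} - 376672}{-296171 - 493601} = \frac{\frac{2307}{-4933 + \left(66 - 27\right)} - 376672}{-789772} = \left(\frac{2307}{-4933 + 39} - 376672\right) \left(- \frac{1}{789772}\right) = \left(\frac{2307}{-4894} - 376672\right) \left(- \frac{1}{789772}\right) = \left(2307 \left(- \frac{1}{4894}\right) - 376672\right) \left(- \frac{1}{789772}\right) = \left(- \frac{2307}{4894} - 376672\right) \left(- \frac{1}{789772}\right) = \left(- \frac{1843435075}{4894}\right) \left(- \frac{1}{789772}\right) = \frac{1843435075}{3865144168}$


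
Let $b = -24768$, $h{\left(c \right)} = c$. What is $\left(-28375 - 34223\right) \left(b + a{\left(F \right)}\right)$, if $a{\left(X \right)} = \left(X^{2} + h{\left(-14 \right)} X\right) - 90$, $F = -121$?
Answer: $533522754$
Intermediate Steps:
$a{\left(X \right)} = -90 + X^{2} - 14 X$ ($a{\left(X \right)} = \left(X^{2} - 14 X\right) - 90 = -90 + X^{2} - 14 X$)
$\left(-28375 - 34223\right) \left(b + a{\left(F \right)}\right) = \left(-28375 - 34223\right) \left(-24768 - \left(-1604 - 14641\right)\right) = - 62598 \left(-24768 + \left(-90 + 14641 + 1694\right)\right) = - 62598 \left(-24768 + 16245\right) = \left(-62598\right) \left(-8523\right) = 533522754$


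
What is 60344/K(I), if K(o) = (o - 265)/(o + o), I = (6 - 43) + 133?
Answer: -11586048/169 ≈ -68557.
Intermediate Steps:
I = 96 (I = -37 + 133 = 96)
K(o) = (-265 + o)/(2*o) (K(o) = (-265 + o)/((2*o)) = (-265 + o)*(1/(2*o)) = (-265 + o)/(2*o))
60344/K(I) = 60344/(((½)*(-265 + 96)/96)) = 60344/(((½)*(1/96)*(-169))) = 60344/(-169/192) = 60344*(-192/169) = -11586048/169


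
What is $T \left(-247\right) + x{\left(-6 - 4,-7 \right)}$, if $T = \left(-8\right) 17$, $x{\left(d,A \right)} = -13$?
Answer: $33579$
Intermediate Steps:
$T = -136$
$T \left(-247\right) + x{\left(-6 - 4,-7 \right)} = \left(-136\right) \left(-247\right) - 13 = 33592 - 13 = 33579$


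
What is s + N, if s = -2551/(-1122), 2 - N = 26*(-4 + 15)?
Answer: -316097/1122 ≈ -281.73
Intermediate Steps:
N = -284 (N = 2 - 26*(-4 + 15) = 2 - 26*11 = 2 - 1*286 = 2 - 286 = -284)
s = 2551/1122 (s = -2551*(-1/1122) = 2551/1122 ≈ 2.2736)
s + N = 2551/1122 - 284 = -316097/1122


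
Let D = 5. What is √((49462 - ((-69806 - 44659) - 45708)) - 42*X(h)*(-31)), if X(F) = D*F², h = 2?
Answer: 5*√9427 ≈ 485.46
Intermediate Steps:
X(F) = 5*F²
√((49462 - ((-69806 - 44659) - 45708)) - 42*X(h)*(-31)) = √((49462 - ((-69806 - 44659) - 45708)) - 210*2²*(-31)) = √((49462 - (-114465 - 45708)) - 210*4*(-31)) = √((49462 - 1*(-160173)) - 42*20*(-31)) = √((49462 + 160173) - 840*(-31)) = √(209635 + 26040) = √235675 = 5*√9427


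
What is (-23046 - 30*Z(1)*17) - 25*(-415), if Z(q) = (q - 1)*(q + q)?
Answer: -12671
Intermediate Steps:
Z(q) = 2*q*(-1 + q) (Z(q) = (-1 + q)*(2*q) = 2*q*(-1 + q))
(-23046 - 30*Z(1)*17) - 25*(-415) = (-23046 - 60*(-1 + 1)*17) - 25*(-415) = (-23046 - 60*0*17) + 10375 = (-23046 - 30*0*17) + 10375 = (-23046 + 0*17) + 10375 = (-23046 + 0) + 10375 = -23046 + 10375 = -12671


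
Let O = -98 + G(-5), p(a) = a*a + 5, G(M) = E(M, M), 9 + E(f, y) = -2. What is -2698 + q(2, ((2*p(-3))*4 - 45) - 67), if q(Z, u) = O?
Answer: -2807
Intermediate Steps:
E(f, y) = -11 (E(f, y) = -9 - 2 = -11)
G(M) = -11
p(a) = 5 + a² (p(a) = a² + 5 = 5 + a²)
O = -109 (O = -98 - 11 = -109)
q(Z, u) = -109
-2698 + q(2, ((2*p(-3))*4 - 45) - 67) = -2698 - 109 = -2807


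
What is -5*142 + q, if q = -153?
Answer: -863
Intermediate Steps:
-5*142 + q = -5*142 - 153 = -710 - 153 = -863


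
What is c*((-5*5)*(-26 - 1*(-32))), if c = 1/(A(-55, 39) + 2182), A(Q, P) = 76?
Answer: -75/1129 ≈ -0.066430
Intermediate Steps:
c = 1/2258 (c = 1/(76 + 2182) = 1/2258 ≈ 0.00044287)
c*((-5*5)*(-26 - 1*(-32))) = ((-5*5)*(-26 - 1*(-32)))/2258 = (-25*(-26 + 32))/2258 = (-25*6)/2258 = (1/2258)*(-150) = -75/1129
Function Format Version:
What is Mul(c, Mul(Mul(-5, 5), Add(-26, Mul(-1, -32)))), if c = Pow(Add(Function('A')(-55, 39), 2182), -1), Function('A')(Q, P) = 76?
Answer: Rational(-75, 1129) ≈ -0.066430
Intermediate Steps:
c = Rational(1, 2258) (c = Pow(Add(76, 2182), -1) = Pow(2258, -1) = Rational(1, 2258) ≈ 0.00044287)
Mul(c, Mul(Mul(-5, 5), Add(-26, Mul(-1, -32)))) = Mul(Rational(1, 2258), Mul(Mul(-5, 5), Add(-26, Mul(-1, -32)))) = Mul(Rational(1, 2258), Mul(-25, Add(-26, 32))) = Mul(Rational(1, 2258), Mul(-25, 6)) = Mul(Rational(1, 2258), -150) = Rational(-75, 1129)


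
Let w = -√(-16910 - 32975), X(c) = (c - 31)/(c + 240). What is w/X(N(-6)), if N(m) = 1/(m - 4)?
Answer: 2399*I*√49885/311 ≈ 1722.9*I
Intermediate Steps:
N(m) = 1/(-4 + m)
X(c) = (-31 + c)/(240 + c)
w = -I*√49885 (w = -√(-49885) = -I*√49885 ≈ -223.35*I)
w/X(N(-6)) = (-I*√49885)/(((-31 + 1/(-4 - 6))/(240 + 1/(-4 - 6)))) = (-I*√49885)/(((-31 + 1/(-10))/(240 + 1/(-10)))) = (-I*√49885)/(((-31 - ⅒)/(240 - ⅒))) = (-I*√49885)/((-311/10/(2399/10))) = (-I*√49885)/(((10/2399)*(-311/10))) = (-I*√49885)/(-311/2399) = -I*√49885*(-2399/311) = 2399*I*√49885/311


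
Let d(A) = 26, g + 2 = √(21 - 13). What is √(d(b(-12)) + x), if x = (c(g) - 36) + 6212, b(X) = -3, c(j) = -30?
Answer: 2*√1543 ≈ 78.562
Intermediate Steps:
g = -2 + 2*√2 (g = -2 + √(21 - 13) = -2 + √8 = -2 + 2*√2 ≈ 0.82843)
x = 6146 (x = (-30 - 36) + 6212 = -66 + 6212 = 6146)
√(d(b(-12)) + x) = √(26 + 6146) = √6172 = 2*√1543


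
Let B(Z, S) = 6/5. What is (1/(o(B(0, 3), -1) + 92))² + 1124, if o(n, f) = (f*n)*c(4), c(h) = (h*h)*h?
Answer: 6492249/5776 ≈ 1124.0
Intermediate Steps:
c(h) = h³ (c(h) = h²*h = h³)
B(Z, S) = 6/5 (B(Z, S) = 6*(⅕) = 6/5)
o(n, f) = 64*f*n (o(n, f) = (f*n)*4³ = (f*n)*64 = 64*f*n)
(1/(o(B(0, 3), -1) + 92))² + 1124 = (1/(64*(-1)*(6/5) + 92))² + 1124 = (1/(-384/5 + 92))² + 1124 = (1/(76/5))² + 1124 = (5/76)² + 1124 = 25/5776 + 1124 = 6492249/5776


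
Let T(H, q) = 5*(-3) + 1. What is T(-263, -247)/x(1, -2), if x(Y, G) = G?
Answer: 7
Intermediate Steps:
T(H, q) = -14 (T(H, q) = -15 + 1 = -14)
T(-263, -247)/x(1, -2) = -14/(-2) = -14*(-½) = 7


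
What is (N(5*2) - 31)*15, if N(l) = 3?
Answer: -420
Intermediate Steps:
(N(5*2) - 31)*15 = (3 - 31)*15 = -28*15 = -420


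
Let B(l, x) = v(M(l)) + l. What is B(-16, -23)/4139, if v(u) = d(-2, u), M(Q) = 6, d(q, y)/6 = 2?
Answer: -4/4139 ≈ -0.00096642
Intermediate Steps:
d(q, y) = 12 (d(q, y) = 6*2 = 12)
v(u) = 12
B(l, x) = 12 + l
B(-16, -23)/4139 = (12 - 16)/4139 = -4*1/4139 = -4/4139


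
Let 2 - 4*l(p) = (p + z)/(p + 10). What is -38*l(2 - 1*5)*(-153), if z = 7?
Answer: 14535/7 ≈ 2076.4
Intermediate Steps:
l(p) = 1/2 - (7 + p)/(4*(10 + p)) (l(p) = 1/2 - (p + 7)/(4*(p + 10)) = 1/2 - (7 + p)/(4*(10 + p)))
-38*l(2 - 1*5)*(-153) = -19*(13 + (2 - 1*5))/(2*(10 + (2 - 1*5)))*(-153) = -19*(13 + (2 - 5))/(2*(10 + (2 - 5)))*(-153) = -19*(13 - 3)/(2*(10 - 3))*(-153) = -19*10/(2*7)*(-153) = -38*5/14*(-153) = -95/7*(-153) = 14535/7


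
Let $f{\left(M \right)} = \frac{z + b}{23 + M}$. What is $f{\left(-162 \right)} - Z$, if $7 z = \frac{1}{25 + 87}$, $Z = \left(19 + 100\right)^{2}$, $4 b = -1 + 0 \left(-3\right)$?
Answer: $- \frac{1543208941}{108976} \approx -14161.0$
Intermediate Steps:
$b = - \frac{1}{4}$ ($b = \frac{-1 + 0 \left(-3\right)}{4} = \frac{-1 + 0}{4} = \frac{1}{4} \left(-1\right) = - \frac{1}{4} \approx -0.25$)
$Z = 14161$ ($Z = 119^{2} = 14161$)
$z = \frac{1}{784}$ ($z = \frac{1}{7 \left(25 + 87\right)} = \frac{1}{7 \cdot 112} = \frac{1}{7} \cdot \frac{1}{112} = \frac{1}{784} \approx 0.0012755$)
$f{\left(M \right)} = - \frac{195}{784 \left(23 + M\right)}$ ($f{\left(M \right)} = \frac{\frac{1}{784} - \frac{1}{4}}{23 + M} = - \frac{195}{784 \left(23 + M\right)}$)
$f{\left(-162 \right)} - Z = - \frac{195}{18032 + 784 \left(-162\right)} - 14161 = - \frac{195}{18032 - 127008} - 14161 = - \frac{195}{-108976} - 14161 = \left(-195\right) \left(- \frac{1}{108976}\right) - 14161 = \frac{195}{108976} - 14161 = - \frac{1543208941}{108976}$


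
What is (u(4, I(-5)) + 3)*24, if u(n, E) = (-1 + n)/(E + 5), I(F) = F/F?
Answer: 84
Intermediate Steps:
I(F) = 1
u(n, E) = (-1 + n)/(5 + E)
(u(4, I(-5)) + 3)*24 = ((-1 + 4)/(5 + 1) + 3)*24 = (3/6 + 3)*24 = ((⅙)*3 + 3)*24 = (½ + 3)*24 = (7/2)*24 = 84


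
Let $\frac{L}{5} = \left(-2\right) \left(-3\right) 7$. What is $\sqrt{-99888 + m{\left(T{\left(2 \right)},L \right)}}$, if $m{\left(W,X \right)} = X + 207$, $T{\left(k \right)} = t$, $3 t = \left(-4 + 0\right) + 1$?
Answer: $i \sqrt{99471} \approx 315.39 i$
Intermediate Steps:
$t = -1$ ($t = \frac{\left(-4 + 0\right) + 1}{3} = \frac{-4 + 1}{3} = \frac{1}{3} \left(-3\right) = -1$)
$T{\left(k \right)} = -1$
$L = 210$ ($L = 5 \left(-2\right) \left(-3\right) 7 = 5 \cdot 6 \cdot 7 = 5 \cdot 42 = 210$)
$m{\left(W,X \right)} = 207 + X$
$\sqrt{-99888 + m{\left(T{\left(2 \right)},L \right)}} = \sqrt{-99888 + \left(207 + 210\right)} = \sqrt{-99888 + 417} = \sqrt{-99471} = i \sqrt{99471}$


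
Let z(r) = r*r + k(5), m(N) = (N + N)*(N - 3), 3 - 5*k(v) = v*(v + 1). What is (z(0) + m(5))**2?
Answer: 5329/25 ≈ 213.16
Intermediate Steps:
k(v) = 3/5 - v*(1 + v)/5 (k(v) = 3/5 - v*(v + 1)/5 = 3/5 - v*(1 + v)/5)
m(N) = 2*N*(-3 + N) (m(N) = (2*N)*(-3 + N) = 2*N*(-3 + N))
z(r) = -27/5 + r**2 (z(r) = r*r + (3/5 - 1/5*5 - 1/5*5**2) = r**2 + (3/5 - 1 - 1/5*25) = r**2 + (3/5 - 1 - 5) = r**2 - 27/5 = -27/5 + r**2)
(z(0) + m(5))**2 = ((-27/5 + 0**2) + 2*5*(-3 + 5))**2 = ((-27/5 + 0) + 2*5*2)**2 = (-27/5 + 20)**2 = (73/5)**2 = 5329/25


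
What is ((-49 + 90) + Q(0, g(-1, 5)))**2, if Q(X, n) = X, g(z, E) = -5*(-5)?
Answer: 1681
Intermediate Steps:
g(z, E) = 25
((-49 + 90) + Q(0, g(-1, 5)))**2 = ((-49 + 90) + 0)**2 = (41 + 0)**2 = 41**2 = 1681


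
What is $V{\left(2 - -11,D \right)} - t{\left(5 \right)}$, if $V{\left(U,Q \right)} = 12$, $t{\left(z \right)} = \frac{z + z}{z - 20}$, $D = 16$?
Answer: $\frac{38}{3} \approx 12.667$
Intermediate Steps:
$t{\left(z \right)} = \frac{2 z}{-20 + z}$
$V{\left(2 - -11,D \right)} - t{\left(5 \right)} = 12 - 2 \cdot 5 \frac{1}{-20 + 5} = 12 - 2 \cdot 5 \frac{1}{-15} = 12 - 2 \cdot 5 \left(- \frac{1}{15}\right) = 12 - - \frac{2}{3} = 12 + \frac{2}{3} = \frac{38}{3}$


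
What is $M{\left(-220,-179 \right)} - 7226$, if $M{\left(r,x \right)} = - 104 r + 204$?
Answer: $15858$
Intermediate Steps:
$M{\left(r,x \right)} = 204 - 104 r$
$M{\left(-220,-179 \right)} - 7226 = \left(204 - -22880\right) - 7226 = \left(204 + 22880\right) - 7226 = 23084 - 7226 = 15858$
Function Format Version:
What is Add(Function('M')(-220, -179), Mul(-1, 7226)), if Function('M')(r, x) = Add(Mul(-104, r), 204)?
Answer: 15858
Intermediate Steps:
Function('M')(r, x) = Add(204, Mul(-104, r))
Add(Function('M')(-220, -179), Mul(-1, 7226)) = Add(Add(204, Mul(-104, -220)), Mul(-1, 7226)) = Add(Add(204, 22880), -7226) = Add(23084, -7226) = 15858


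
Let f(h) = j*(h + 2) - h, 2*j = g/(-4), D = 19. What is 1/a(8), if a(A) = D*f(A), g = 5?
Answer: -4/1083 ≈ -0.0036934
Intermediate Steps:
j = -5/8 (j = (5/(-4))/2 = (5*(-¼))/2 = (½)*(-5/4) = -5/8 ≈ -0.62500)
f(h) = -5/4 - 13*h/8 (f(h) = -5*(h + 2)/8 - h = -5*(2 + h)/8 - h = (-5/4 - 5*h/8) - h = -5/4 - 13*h/8)
a(A) = -95/4 - 247*A/8 (a(A) = 19*(-5/4 - 13*A/8) = -95/4 - 247*A/8)
1/a(8) = 1/(-95/4 - 247/8*8) = 1/(-95/4 - 247) = 1/(-1083/4) = -4/1083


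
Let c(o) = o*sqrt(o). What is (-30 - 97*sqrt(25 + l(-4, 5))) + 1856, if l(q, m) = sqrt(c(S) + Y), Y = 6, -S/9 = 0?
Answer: 1826 - 97*sqrt(25 + sqrt(6)) ≈ 1317.8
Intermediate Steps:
S = 0 (S = -9*0 = 0)
c(o) = o**(3/2)
l(q, m) = sqrt(6) (l(q, m) = sqrt(0**(3/2) + 6) = sqrt(0 + 6) = sqrt(6))
(-30 - 97*sqrt(25 + l(-4, 5))) + 1856 = (-30 - 97*sqrt(25 + sqrt(6))) + 1856 = 1826 - 97*sqrt(25 + sqrt(6))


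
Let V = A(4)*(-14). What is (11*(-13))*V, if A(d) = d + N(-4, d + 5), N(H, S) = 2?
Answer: 12012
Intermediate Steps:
A(d) = 2 + d (A(d) = d + 2 = 2 + d)
V = -84 (V = (2 + 4)*(-14) = 6*(-14) = -84)
(11*(-13))*V = (11*(-13))*(-84) = -143*(-84) = 12012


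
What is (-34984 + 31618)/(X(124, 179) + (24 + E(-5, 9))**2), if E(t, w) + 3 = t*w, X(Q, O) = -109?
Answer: -3366/467 ≈ -7.2077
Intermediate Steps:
E(t, w) = -3 + t*w
(-34984 + 31618)/(X(124, 179) + (24 + E(-5, 9))**2) = (-34984 + 31618)/(-109 + (24 + (-3 - 5*9))**2) = -3366/(-109 + (24 + (-3 - 45))**2) = -3366/(-109 + (24 - 48)**2) = -3366/(-109 + (-24)**2) = -3366/(-109 + 576) = -3366/467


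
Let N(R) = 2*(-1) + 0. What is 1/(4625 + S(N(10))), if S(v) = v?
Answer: 1/4623 ≈ 0.00021631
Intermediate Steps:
N(R) = -2 (N(R) = -2 + 0 = -2)
1/(4625 + S(N(10))) = 1/(4625 - 2) = 1/4623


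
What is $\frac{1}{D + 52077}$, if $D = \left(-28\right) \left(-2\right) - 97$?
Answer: $\frac{1}{52036} \approx 1.9217 \cdot 10^{-5}$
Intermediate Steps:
$D = -41$ ($D = 56 - 97 = -41$)
$\frac{1}{D + 52077} = \frac{1}{-41 + 52077} = \frac{1}{52036}$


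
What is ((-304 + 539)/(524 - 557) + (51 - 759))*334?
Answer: -7882066/33 ≈ -2.3885e+5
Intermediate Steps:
((-304 + 539)/(524 - 557) + (51 - 759))*334 = (235/(-33) - 708)*334 = (235*(-1/33) - 708)*334 = (-235/33 - 708)*334 = -23599/33*334 = -7882066/33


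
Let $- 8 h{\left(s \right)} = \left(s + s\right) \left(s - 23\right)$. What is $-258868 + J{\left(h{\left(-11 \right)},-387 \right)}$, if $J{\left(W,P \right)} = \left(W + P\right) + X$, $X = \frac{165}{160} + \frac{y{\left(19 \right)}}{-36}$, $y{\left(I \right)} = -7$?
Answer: $- \frac{74692015}{288} \approx -2.5935 \cdot 10^{5}$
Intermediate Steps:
$h{\left(s \right)} = - \frac{s \left(-23 + s\right)}{4}$ ($h{\left(s \right)} = - \frac{\left(s + s\right) \left(s - 23\right)}{8} = - \frac{2 s \left(-23 + s\right)}{8} = - \frac{s \left(-23 + s\right)}{4}$)
$X = \frac{353}{288}$ ($X = \frac{165}{160} - \frac{7}{-36} = 165 \cdot \frac{1}{160} - - \frac{7}{36} = \frac{33}{32} + \frac{7}{36} = \frac{353}{288} \approx 1.2257$)
$J{\left(W,P \right)} = \frac{353}{288} + P + W$ ($J{\left(W,P \right)} = \left(W + P\right) + \frac{353}{288} = \left(P + W\right) + \frac{353}{288} = \frac{353}{288} + P + W$)
$-258868 + J{\left(h{\left(-11 \right)},-387 \right)} = -258868 + \left(\frac{353}{288} - 387 + \frac{1}{4} \left(-11\right) \left(23 - -11\right)\right) = -258868 + \left(\frac{353}{288} - 387 + \frac{1}{4} \left(-11\right) \left(23 + 11\right)\right) = -258868 + \left(\frac{353}{288} - 387 + \frac{1}{4} \left(-11\right) 34\right) = -258868 - \frac{138031}{288} = - \frac{74692015}{288}$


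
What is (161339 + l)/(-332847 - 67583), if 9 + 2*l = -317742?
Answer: -4927/800860 ≈ -0.0061521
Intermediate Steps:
l = -317751/2 (l = -9/2 + (1/2)*(-317742) = -9/2 - 158871 = -317751/2 ≈ -1.5888e+5)
(161339 + l)/(-332847 - 67583) = (161339 - 317751/2)/(-332847 - 67583) = (4927/2)/(-400430) = (4927/2)*(-1/400430) = -4927/800860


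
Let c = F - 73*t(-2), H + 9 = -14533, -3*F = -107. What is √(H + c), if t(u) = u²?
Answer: I*√133185/3 ≈ 121.65*I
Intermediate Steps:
F = 107/3 (F = -⅓*(-107) = 107/3 ≈ 35.667)
H = -14542 (H = -9 - 14533 = -14542)
c = -769/3 (c = 107/3 - 73*(-2)² = 107/3 - 73*4 = 107/3 - 292 = -769/3 ≈ -256.33)
√(H + c) = √(-14542 - 769/3) = √(-44395/3) = I*√133185/3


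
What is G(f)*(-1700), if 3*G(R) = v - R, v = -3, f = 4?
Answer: 11900/3 ≈ 3966.7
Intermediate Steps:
G(R) = -1 - R/3 (G(R) = (-3 - R)/3 = -1 - R/3)
G(f)*(-1700) = (-1 - ⅓*4)*(-1700) = (-1 - 4/3)*(-1700) = -7/3*(-1700) = 11900/3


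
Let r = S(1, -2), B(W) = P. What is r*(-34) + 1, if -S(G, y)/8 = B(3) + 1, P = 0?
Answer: 273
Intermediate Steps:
B(W) = 0
S(G, y) = -8 (S(G, y) = -8*(0 + 1) = -8*1 = -8)
r = -8
r*(-34) + 1 = -8*(-34) + 1 = 272 + 1 = 273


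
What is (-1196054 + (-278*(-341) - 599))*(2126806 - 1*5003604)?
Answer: 3169814260290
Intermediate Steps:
(-1196054 + (-278*(-341) - 599))*(2126806 - 1*5003604) = (-1196054 + (94798 - 599))*(2126806 - 5003604) = (-1196054 + 94199)*(-2876798) = -1101855*(-2876798) = 3169814260290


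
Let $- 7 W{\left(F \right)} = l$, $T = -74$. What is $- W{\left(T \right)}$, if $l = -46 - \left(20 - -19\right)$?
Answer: $- \frac{85}{7} \approx -12.143$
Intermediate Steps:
$l = -85$ ($l = -46 - \left(20 + 19\right) = -46 - 39 = -85$)
$W{\left(F \right)} = \frac{85}{7}$ ($W{\left(F \right)} = \left(- \frac{1}{7}\right) \left(-85\right) = \frac{85}{7}$)
$- W{\left(T \right)} = \left(-1\right) \frac{85}{7} = - \frac{85}{7}$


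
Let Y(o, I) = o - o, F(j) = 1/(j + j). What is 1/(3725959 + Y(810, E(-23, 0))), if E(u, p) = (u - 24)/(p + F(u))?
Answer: 1/3725959 ≈ 2.6839e-7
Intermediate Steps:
F(j) = 1/(2*j)
E(u, p) = (-24 + u)/(p + 1/(2*u)) (E(u, p) = (u - 24)/(p + 1/(2*u)) = (-24 + u)/(p + 1/(2*u)))
Y(o, I) = 0
1/(3725959 + Y(810, E(-23, 0))) = 1/(3725959 + 0) = 1/3725959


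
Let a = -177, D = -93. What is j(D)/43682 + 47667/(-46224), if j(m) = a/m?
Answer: -10757526583/10432309968 ≈ -1.0312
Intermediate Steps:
j(m) = -177/m
j(D)/43682 + 47667/(-46224) = -177/(-93)/43682 + 47667/(-46224) = -177*(-1/93)*(1/43682) + 47667*(-1/46224) = (59/31)*(1/43682) - 15889/15408 = 59/1354142 - 15889/15408 = -10757526583/10432309968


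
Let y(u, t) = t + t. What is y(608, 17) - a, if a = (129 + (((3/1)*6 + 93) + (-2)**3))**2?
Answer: -53790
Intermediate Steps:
y(u, t) = 2*t
a = 53824 (a = (129 + (((3*1)*6 + 93) - 8))**2 = (129 + ((3*6 + 93) - 8))**2 = (129 + ((18 + 93) - 8))**2 = (129 + (111 - 8))**2 = (129 + 103)**2 = 232**2 = 53824)
y(608, 17) - a = 2*17 - 1*53824 = 34 - 53824 = -53790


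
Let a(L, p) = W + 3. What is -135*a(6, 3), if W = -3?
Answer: 0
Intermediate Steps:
a(L, p) = 0 (a(L, p) = -3 + 3 = 0)
-135*a(6, 3) = -135*0 = 0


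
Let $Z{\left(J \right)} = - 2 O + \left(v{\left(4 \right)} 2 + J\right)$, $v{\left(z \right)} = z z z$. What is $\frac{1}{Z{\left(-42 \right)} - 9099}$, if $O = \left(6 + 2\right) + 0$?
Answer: $- \frac{1}{9029} \approx -0.00011075$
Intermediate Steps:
$v{\left(z \right)} = z^{3}$ ($v{\left(z \right)} = z^{2} z = z^{3}$)
$O = 8$ ($O = 8 + 0 = 8$)
$Z{\left(J \right)} = 112 + J$ ($Z{\left(J \right)} = \left(-2\right) 8 + \left(4^{3} \cdot 2 + J\right) = -16 + \left(64 \cdot 2 + J\right) = -16 + \left(128 + J\right) = 112 + J$)
$\frac{1}{Z{\left(-42 \right)} - 9099} = \frac{1}{\left(112 - 42\right) - 9099} = \frac{1}{70 - 9099} = \frac{1}{-9029} = - \frac{1}{9029}$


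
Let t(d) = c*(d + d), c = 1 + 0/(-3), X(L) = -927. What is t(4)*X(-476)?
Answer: -7416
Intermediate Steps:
c = 1 (c = 1 + 0*(-⅓) = 1 + 0 = 1)
t(d) = 2*d (t(d) = 1*(d + d) = 1*(2*d) = 2*d)
t(4)*X(-476) = (2*4)*(-927) = 8*(-927) = -7416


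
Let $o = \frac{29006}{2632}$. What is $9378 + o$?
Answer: $\frac{12355951}{1316} \approx 9389.0$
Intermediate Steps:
$o = \frac{14503}{1316}$ ($o = 29006 \cdot \frac{1}{2632} = \frac{14503}{1316} \approx 11.021$)
$9378 + o = 9378 + \frac{14503}{1316} = \frac{12355951}{1316}$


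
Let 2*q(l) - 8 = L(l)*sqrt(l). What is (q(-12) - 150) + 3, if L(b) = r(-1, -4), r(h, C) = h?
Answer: -143 - I*sqrt(3) ≈ -143.0 - 1.732*I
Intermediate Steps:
L(b) = -1
q(l) = 4 - sqrt(l)/2 (q(l) = 4 + (-sqrt(l))/2 = 4 - sqrt(l)/2)
(q(-12) - 150) + 3 = ((4 - I*sqrt(3)) - 150) + 3 = (-146 - I*sqrt(3)) + 3 = -143 - I*sqrt(3)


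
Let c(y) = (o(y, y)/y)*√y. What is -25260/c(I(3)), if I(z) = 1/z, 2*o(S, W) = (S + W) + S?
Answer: -16840*√3 ≈ -29168.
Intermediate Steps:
o(S, W) = S + W/2 (o(S, W) = ((S + W) + S)/2 = (W + 2*S)/2 = S + W/2)
c(y) = 3*√y/2 (c(y) = ((y + y/2)/y)*√y = ((3*y/2)/y)*√y = 3*√y/2)
-25260/c(I(3)) = -25260*2*√3/3 = -16840*√3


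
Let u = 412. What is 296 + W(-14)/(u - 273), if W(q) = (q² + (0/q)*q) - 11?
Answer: 41329/139 ≈ 297.33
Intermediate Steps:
W(q) = -11 + q² (W(q) = (q² + 0*q) - 11 = (q² + 0) - 11 = q² - 11 = -11 + q²)
296 + W(-14)/(u - 273) = 296 + (-11 + (-14)²)/(412 - 273) = 296 + (-11 + 196)/139 = 296 + (1/139)*185 = 296 + 185/139 = 41329/139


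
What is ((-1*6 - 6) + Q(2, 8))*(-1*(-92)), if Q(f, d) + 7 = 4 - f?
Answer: -1564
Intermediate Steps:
Q(f, d) = -3 - f (Q(f, d) = -7 + (4 - f) = -3 - f)
((-1*6 - 6) + Q(2, 8))*(-1*(-92)) = ((-1*6 - 6) + (-3 - 1*2))*(-1*(-92)) = ((-6 - 6) + (-3 - 2))*92 = (-12 - 5)*92 = -17*92 = -1564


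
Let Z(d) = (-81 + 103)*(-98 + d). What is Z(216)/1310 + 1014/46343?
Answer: 60817384/30354665 ≈ 2.0036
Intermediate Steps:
Z(d) = -2156 + 22*d (Z(d) = 22*(-98 + d) = -2156 + 22*d)
Z(216)/1310 + 1014/46343 = (-2156 + 22*216)/1310 + 1014/46343 = (-2156 + 4752)*(1/1310) + 1014*(1/46343) = 2596*(1/1310) + 1014/46343 = 1298/655 + 1014/46343 = 60817384/30354665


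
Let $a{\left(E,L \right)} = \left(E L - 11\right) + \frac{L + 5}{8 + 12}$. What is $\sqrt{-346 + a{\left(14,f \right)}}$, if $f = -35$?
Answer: $\frac{i \sqrt{3394}}{2} \approx 29.129 i$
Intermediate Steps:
$a{\left(E,L \right)} = - \frac{43}{4} + \frac{L}{20} + E L$ ($a{\left(E,L \right)} = \left(-11 + E L\right) + \frac{5 + L}{20} = \left(-11 + E L\right) + \left(5 + L\right) \frac{1}{20} = \left(-11 + E L\right) + \left(\frac{1}{4} + \frac{L}{20}\right) = - \frac{43}{4} + \frac{L}{20} + E L$)
$\sqrt{-346 + a{\left(14,f \right)}} = \sqrt{-346 + \left(- \frac{43}{4} + \frac{1}{20} \left(-35\right) + 14 \left(-35\right)\right)} = \sqrt{-346 - \frac{1005}{2}} = \sqrt{- \frac{1697}{2}} = \frac{i \sqrt{3394}}{2}$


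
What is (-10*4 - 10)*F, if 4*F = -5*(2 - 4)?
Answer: -125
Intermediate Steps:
F = 5/2 (F = (-5*(2 - 4))/4 = (-5*(-2))/4 = (1/4)*10 = 5/2 ≈ 2.5000)
(-10*4 - 10)*F = (-10*4 - 10)*(5/2) = (-40 - 10)*(5/2) = -50*5/2 = -125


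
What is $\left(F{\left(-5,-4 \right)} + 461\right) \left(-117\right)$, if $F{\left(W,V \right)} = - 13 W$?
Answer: $-61542$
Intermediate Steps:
$\left(F{\left(-5,-4 \right)} + 461\right) \left(-117\right) = \left(\left(-13\right) \left(-5\right) + 461\right) \left(-117\right) = \left(65 + 461\right) \left(-117\right) = 526 \left(-117\right) = -61542$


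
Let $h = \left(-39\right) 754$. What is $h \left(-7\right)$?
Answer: $205842$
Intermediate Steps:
$h = -29406$
$h \left(-7\right) = \left(-29406\right) \left(-7\right) = 205842$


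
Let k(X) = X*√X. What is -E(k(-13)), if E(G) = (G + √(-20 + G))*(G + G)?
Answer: 4394 + 26*I*√13*√(-20 - 13*I*√13) ≈ 4952.4 + 368.84*I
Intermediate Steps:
k(X) = X^(3/2)
E(G) = 2*G*(G + √(-20 + G)) (E(G) = (G + √(-20 + G))*(2*G) = 2*G*(G + √(-20 + G)))
-E(k(-13)) = -2*(-13)^(3/2)*((-13)^(3/2) + √(-20 + (-13)^(3/2))) = -2*(-13*I*√13)*(-13*I*√13 + √(-20 - 13*I*√13)) = -2*(-13*I*√13)*(√(-20 - 13*I*√13) - 13*I*√13) = -(-26)*I*√13*(√(-20 - 13*I*√13) - 13*I*√13) = 26*I*√13*(√(-20 - 13*I*√13) - 13*I*√13)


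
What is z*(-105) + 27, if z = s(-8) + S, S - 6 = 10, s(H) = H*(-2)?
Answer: -3333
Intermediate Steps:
s(H) = -2*H
S = 16 (S = 6 + 10 = 16)
z = 32 (z = -2*(-8) + 16 = 16 + 16 = 32)
z*(-105) + 27 = 32*(-105) + 27 = -3360 + 27 = -3333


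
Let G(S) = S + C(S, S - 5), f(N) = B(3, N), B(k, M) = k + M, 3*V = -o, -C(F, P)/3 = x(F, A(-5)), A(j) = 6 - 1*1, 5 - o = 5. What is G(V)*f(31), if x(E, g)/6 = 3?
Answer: -1836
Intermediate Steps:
o = 0 (o = 5 - 1*5 = 5 - 5 = 0)
A(j) = 5 (A(j) = 6 - 1 = 5)
x(E, g) = 18 (x(E, g) = 6*3 = 18)
C(F, P) = -54 (C(F, P) = -3*18 = -54)
V = 0 (V = (-1*0)/3 = (⅓)*0 = 0)
B(k, M) = M + k
f(N) = 3 + N (f(N) = N + 3 = 3 + N)
G(S) = -54 + S (G(S) = S - 54 = -54 + S)
G(V)*f(31) = (-54 + 0)*(3 + 31) = -54*34 = -1836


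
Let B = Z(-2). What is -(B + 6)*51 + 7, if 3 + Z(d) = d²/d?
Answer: -44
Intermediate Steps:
Z(d) = -3 + d (Z(d) = -3 + d²/d = -3 + d)
B = -5 (B = -3 - 2 = -5)
-(B + 6)*51 + 7 = -(-5 + 6)*51 + 7 = -1*1*51 + 7 = -1*51 + 7 = -51 + 7 = -44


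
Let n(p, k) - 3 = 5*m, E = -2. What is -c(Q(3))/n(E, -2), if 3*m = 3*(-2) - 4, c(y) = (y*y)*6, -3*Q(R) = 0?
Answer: 0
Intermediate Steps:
Q(R) = 0 (Q(R) = -⅓*0 = 0)
c(y) = 6*y² (c(y) = y²*6 = 6*y²)
m = -10/3 (m = (3*(-2) - 4)/3 = (-6 - 4)/3 = (⅓)*(-10) = -10/3 ≈ -3.3333)
n(p, k) = -41/3 (n(p, k) = 3 + 5*(-10/3) = 3 - 50/3 = -41/3)
-c(Q(3))/n(E, -2) = -6*0²/(-41/3) = -6*0*(-3)/41 = -0*(-3)/41 = -1*0 = 0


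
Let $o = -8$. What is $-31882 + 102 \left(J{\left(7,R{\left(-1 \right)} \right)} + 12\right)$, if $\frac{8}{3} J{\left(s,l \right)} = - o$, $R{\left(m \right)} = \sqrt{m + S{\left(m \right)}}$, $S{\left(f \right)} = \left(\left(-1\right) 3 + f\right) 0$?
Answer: $-30352$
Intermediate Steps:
$S{\left(f \right)} = 0$ ($S{\left(f \right)} = \left(-3 + f\right) 0 = 0$)
$R{\left(m \right)} = \sqrt{m}$ ($R{\left(m \right)} = \sqrt{m + 0} = \sqrt{m}$)
$J{\left(s,l \right)} = 3$ ($J{\left(s,l \right)} = \frac{3 \left(\left(-1\right) \left(-8\right)\right)}{8} = \frac{3}{8} \cdot 8 = 3$)
$-31882 + 102 \left(J{\left(7,R{\left(-1 \right)} \right)} + 12\right) = -31882 + 102 \left(3 + 12\right) = -31882 + 102 \cdot 15 = -31882 + 1530 = -30352$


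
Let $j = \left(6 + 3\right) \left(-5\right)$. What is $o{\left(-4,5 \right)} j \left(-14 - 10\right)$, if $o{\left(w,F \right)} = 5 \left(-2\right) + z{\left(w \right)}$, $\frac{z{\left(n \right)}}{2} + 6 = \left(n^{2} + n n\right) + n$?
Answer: $36720$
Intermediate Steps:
$j = -45$ ($j = 9 \left(-5\right) = -45$)
$z{\left(n \right)} = -12 + 2 n + 4 n^{2}$ ($z{\left(n \right)} = -12 + 2 \left(\left(n^{2} + n n\right) + n\right) = -12 + 2 \left(\left(n^{2} + n^{2}\right) + n\right) = -12 + 2 \left(2 n^{2} + n\right) = -12 + 2 \left(n + 2 n^{2}\right) = -12 + \left(2 n + 4 n^{2}\right) = -12 + 2 n + 4 n^{2}$)
$o{\left(w,F \right)} = -22 + 2 w + 4 w^{2}$ ($o{\left(w,F \right)} = 5 \left(-2\right) + \left(-12 + 2 w + 4 w^{2}\right) = -10 + \left(-12 + 2 w + 4 w^{2}\right) = -22 + 2 w + 4 w^{2}$)
$o{\left(-4,5 \right)} j \left(-14 - 10\right) = \left(-22 + 2 \left(-4\right) + 4 \left(-4\right)^{2}\right) \left(-45\right) \left(-14 - 10\right) = \left(-22 - 8 + 4 \cdot 16\right) \left(-45\right) \left(-14 - 10\right) = \left(-22 - 8 + 64\right) \left(-45\right) \left(-24\right) = 34 \left(-45\right) \left(-24\right) = \left(-1530\right) \left(-24\right) = 36720$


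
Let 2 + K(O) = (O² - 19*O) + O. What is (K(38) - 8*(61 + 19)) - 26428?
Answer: -26310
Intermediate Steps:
K(O) = -2 + O² - 18*O (K(O) = -2 + ((O² - 19*O) + O) = -2 + (O² - 18*O) = -2 + O² - 18*O)
(K(38) - 8*(61 + 19)) - 26428 = ((-2 + 38² - 18*38) - 8*(61 + 19)) - 26428 = ((-2 + 1444 - 684) - 8*80) - 26428 = (758 - 640) - 26428 = 118 - 26428 = -26310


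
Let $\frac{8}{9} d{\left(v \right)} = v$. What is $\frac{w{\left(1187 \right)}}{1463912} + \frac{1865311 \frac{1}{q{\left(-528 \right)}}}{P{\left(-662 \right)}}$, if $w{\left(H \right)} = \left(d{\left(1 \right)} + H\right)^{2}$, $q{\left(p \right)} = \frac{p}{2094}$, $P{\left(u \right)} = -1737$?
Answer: $\frac{7625704251709219}{1790141861376} \approx 4259.8$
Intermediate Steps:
$q{\left(p \right)} = \frac{p}{2094}$ ($q{\left(p \right)} = p \frac{1}{2094} = \frac{p}{2094}$)
$d{\left(v \right)} = \frac{9 v}{8}$
$w{\left(H \right)} = \left(\frac{9}{8} + H\right)^{2}$ ($w{\left(H \right)} = \left(\frac{9}{8} \cdot 1 + H\right)^{2} = \left(\frac{9}{8} + H\right)^{2}$)
$\frac{w{\left(1187 \right)}}{1463912} + \frac{1865311 \frac{1}{q{\left(-528 \right)}}}{P{\left(-662 \right)}} = \frac{\frac{1}{64} \left(9 + 8 \cdot 1187\right)^{2}}{1463912} + \frac{1865311 \frac{1}{\frac{1}{2094} \left(-528\right)}}{-1737} = \frac{\left(9 + 9496\right)^{2}}{64} \cdot \frac{1}{1463912} + \frac{1865311}{- \frac{88}{349}} \left(- \frac{1}{1737}\right) = \frac{9505^{2}}{64} \cdot \frac{1}{1463912} + 1865311 \left(- \frac{349}{88}\right) \left(- \frac{1}{1737}\right) = \frac{1}{64} \cdot 90345025 \cdot \frac{1}{1463912} - - \frac{650993539}{152856} = \frac{90345025}{64} \cdot \frac{1}{1463912} + \frac{650993539}{152856} = \frac{90345025}{93690368} + \frac{650993539}{152856} = \frac{7625704251709219}{1790141861376}$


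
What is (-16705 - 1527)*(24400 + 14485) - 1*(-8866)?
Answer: -708942454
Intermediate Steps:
(-16705 - 1527)*(24400 + 14485) - 1*(-8866) = -18232*38885 + 8866 = -708951320 + 8866 = -708942454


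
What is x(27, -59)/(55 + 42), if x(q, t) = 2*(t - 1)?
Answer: -120/97 ≈ -1.2371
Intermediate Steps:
x(q, t) = -2 + 2*t (x(q, t) = 2*(-1 + t) = -2 + 2*t)
x(27, -59)/(55 + 42) = (-2 + 2*(-59))/(55 + 42) = (-2 - 118)/97 = -120*1/97 = -120/97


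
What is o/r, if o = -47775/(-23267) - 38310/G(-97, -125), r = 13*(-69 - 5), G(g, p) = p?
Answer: -179466129/559571350 ≈ -0.32072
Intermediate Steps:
r = -962 (r = 13*(-74) = -962)
o = 179466129/581675 (o = -47775/(-23267) - 38310/(-125) = -47775*(-1/23267) - 38310*(-1/125) = 47775/23267 + 7662/25 = 179466129/581675 ≈ 308.53)
o/r = (179466129/581675)/(-962) = (179466129/581675)*(-1/962) = -179466129/559571350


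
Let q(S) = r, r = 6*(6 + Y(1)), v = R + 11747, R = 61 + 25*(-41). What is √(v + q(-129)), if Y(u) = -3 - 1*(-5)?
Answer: √10831 ≈ 104.07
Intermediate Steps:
R = -964 (R = 61 - 1025 = -964)
Y(u) = 2 (Y(u) = -3 + 5 = 2)
v = 10783 (v = -964 + 11747 = 10783)
r = 48 (r = 6*(6 + 2) = 6*8 = 48)
q(S) = 48
√(v + q(-129)) = √(10783 + 48) = √10831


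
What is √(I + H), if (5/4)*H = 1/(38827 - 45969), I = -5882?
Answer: 2*I*√468796916190/17855 ≈ 76.694*I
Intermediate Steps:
H = -2/17855 (H = 4/(5*(38827 - 45969)) = (⅘)/(-7142) = (⅘)*(-1/7142) = -2/17855 ≈ -0.00011201)
√(I + H) = √(-5882 - 2/17855) = √(-105023112/17855) = 2*I*√468796916190/17855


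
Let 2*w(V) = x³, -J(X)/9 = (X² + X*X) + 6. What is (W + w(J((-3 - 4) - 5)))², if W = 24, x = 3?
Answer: 5625/4 ≈ 1406.3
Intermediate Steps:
J(X) = -54 - 18*X² (J(X) = -9*((X² + X*X) + 6) = -9*((X² + X²) + 6) = -9*(2*X² + 6) = -9*(6 + 2*X²) = -54 - 18*X²)
w(V) = 27/2 (w(V) = (½)*3³ = (½)*27 = 27/2)
(W + w(J((-3 - 4) - 5)))² = (24 + 27/2)² = (75/2)² = 5625/4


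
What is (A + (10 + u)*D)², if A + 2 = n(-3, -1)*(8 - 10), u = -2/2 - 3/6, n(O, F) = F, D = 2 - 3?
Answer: 289/4 ≈ 72.250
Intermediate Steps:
D = -1
u = -3/2 (u = -2*½ - 3*⅙ = -1 - ½ = -3/2 ≈ -1.5000)
A = 0 (A = -2 - (8 - 10) = -2 - 1*(-2) = -2 + 2 = 0)
(A + (10 + u)*D)² = (0 + (10 - 3/2)*(-1))² = (0 + (17/2)*(-1))² = (0 - 17/2)² = (-17/2)² = 289/4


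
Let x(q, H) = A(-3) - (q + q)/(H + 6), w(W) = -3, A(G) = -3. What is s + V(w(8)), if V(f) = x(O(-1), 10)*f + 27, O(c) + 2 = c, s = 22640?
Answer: 181399/8 ≈ 22675.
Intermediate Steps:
O(c) = -2 + c
x(q, H) = -3 - 2*q/(6 + H) (x(q, H) = -3 - (q + q)/(H + 6) = -3 - 2*q/(6 + H))
V(f) = 27 - 21*f/8 (V(f) = ((-18 - 3*10 - 2*(-2 - 1))/(6 + 10))*f + 27 = ((-18 - 30 - 2*(-3))/16)*f + 27 = ((-18 - 30 + 6)/16)*f + 27 = ((1/16)*(-42))*f + 27 = -21*f/8 + 27 = 27 - 21*f/8)
s + V(w(8)) = 22640 + (27 - 21/8*(-3)) = 22640 + (27 + 63/8) = 22640 + 279/8 = 181399/8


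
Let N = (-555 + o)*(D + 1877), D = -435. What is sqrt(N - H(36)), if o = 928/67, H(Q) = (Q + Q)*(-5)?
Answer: I*sqrt(3501317758)/67 ≈ 883.16*I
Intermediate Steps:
H(Q) = -10*Q (H(Q) = (2*Q)*(-5) = -10*Q)
o = 928/67 (o = 928*(1/67) = 928/67 ≈ 13.851)
N = -52282594/67 (N = (-555 + 928/67)*(-435 + 1877) = -36257/67*1442 = -52282594/67 ≈ -7.8034e+5)
sqrt(N - H(36)) = sqrt(-52282594/67 - (-10)*36) = sqrt(-52282594/67 - 1*(-360)) = sqrt(-52282594/67 + 360) = sqrt(-52258474/67) = I*sqrt(3501317758)/67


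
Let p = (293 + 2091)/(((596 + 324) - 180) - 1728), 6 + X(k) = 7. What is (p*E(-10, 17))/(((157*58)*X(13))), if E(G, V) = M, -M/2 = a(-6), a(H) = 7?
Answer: 4172/1124591 ≈ 0.0037098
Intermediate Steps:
X(k) = 1 (X(k) = -6 + 7 = 1)
M = -14 (M = -2*7 = -14)
E(G, V) = -14
p = -596/247 (p = 2384/((920 - 180) - 1728) = 2384/(740 - 1728) = 2384/(-988) = 2384*(-1/988) = -596/247 ≈ -2.4130)
(p*E(-10, 17))/(((157*58)*X(13))) = (-596/247*(-14))/(((157*58)*1)) = 8344/(247*((9106*1))) = (8344/247)/9106 = (8344/247)*(1/9106) = 4172/1124591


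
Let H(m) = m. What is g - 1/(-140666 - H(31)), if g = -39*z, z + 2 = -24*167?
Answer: 22003603831/140697 ≈ 1.5639e+5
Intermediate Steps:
z = -4010 (z = -2 - 24*167 = -2 - 4008 = -4010)
g = 156390 (g = -39*(-4010) = 156390)
g - 1/(-140666 - H(31)) = 156390 - 1/(-140666 - 1*31) = 156390 - 1/(-140666 - 31) = 156390 - 1/(-140697) = 156390 - 1*(-1/140697) = 156390 + 1/140697 = 22003603831/140697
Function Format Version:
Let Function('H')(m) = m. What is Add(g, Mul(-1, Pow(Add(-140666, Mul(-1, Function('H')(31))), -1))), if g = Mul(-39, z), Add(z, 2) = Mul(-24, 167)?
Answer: Rational(22003603831, 140697) ≈ 1.5639e+5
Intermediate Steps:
z = -4010 (z = Add(-2, Mul(-24, 167)) = Add(-2, -4008) = -4010)
g = 156390 (g = Mul(-39, -4010) = 156390)
Add(g, Mul(-1, Pow(Add(-140666, Mul(-1, Function('H')(31))), -1))) = Add(156390, Mul(-1, Pow(Add(-140666, Mul(-1, 31)), -1))) = Add(156390, Mul(-1, Pow(Add(-140666, -31), -1))) = Add(156390, Mul(-1, Pow(-140697, -1))) = Add(156390, Mul(-1, Rational(-1, 140697))) = Add(156390, Rational(1, 140697)) = Rational(22003603831, 140697)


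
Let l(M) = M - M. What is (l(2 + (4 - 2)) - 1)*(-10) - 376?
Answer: -366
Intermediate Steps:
l(M) = 0
(l(2 + (4 - 2)) - 1)*(-10) - 376 = (0 - 1)*(-10) - 376 = -1*(-10) - 376 = 10 - 376 = -366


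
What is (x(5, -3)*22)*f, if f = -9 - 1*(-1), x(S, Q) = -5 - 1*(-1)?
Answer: 704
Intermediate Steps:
x(S, Q) = -4 (x(S, Q) = -5 + 1 = -4)
f = -8 (f = -9 + 1 = -8)
(x(5, -3)*22)*f = -4*22*(-8) = -88*(-8) = 704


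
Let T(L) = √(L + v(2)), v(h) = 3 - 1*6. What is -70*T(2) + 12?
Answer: 12 - 70*I ≈ 12.0 - 70.0*I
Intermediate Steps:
v(h) = -3 (v(h) = 3 - 6 = -3)
T(L) = √(-3 + L) (T(L) = √(L - 3) = √(-3 + L))
-70*T(2) + 12 = -70*√(-3 + 2) + 12 = -70*I + 12 = 12 - 70*I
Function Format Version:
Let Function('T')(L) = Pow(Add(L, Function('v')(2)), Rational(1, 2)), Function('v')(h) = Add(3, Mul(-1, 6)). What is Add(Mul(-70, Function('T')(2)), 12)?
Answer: Add(12, Mul(-70, I)) ≈ Add(12.000, Mul(-70.000, I))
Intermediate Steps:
Function('v')(h) = -3 (Function('v')(h) = Add(3, -6) = -3)
Function('T')(L) = Pow(Add(-3, L), Rational(1, 2)) (Function('T')(L) = Pow(Add(L, -3), Rational(1, 2)) = Pow(Add(-3, L), Rational(1, 2)))
Add(Mul(-70, Function('T')(2)), 12) = Add(Mul(-70, Pow(Add(-3, 2), Rational(1, 2))), 12) = Add(Mul(-70, Pow(-1, Rational(1, 2))), 12) = Add(Mul(-70, I), 12) = Add(12, Mul(-70, I))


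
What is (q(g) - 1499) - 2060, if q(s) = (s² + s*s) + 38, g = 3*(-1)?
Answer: -3503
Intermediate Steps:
g = -3
q(s) = 38 + 2*s² (q(s) = (s² + s²) + 38 = 2*s² + 38 = 38 + 2*s²)
(q(g) - 1499) - 2060 = ((38 + 2*(-3)²) - 1499) - 2060 = ((38 + 2*9) - 1499) - 2060 = ((38 + 18) - 1499) - 2060 = (56 - 1499) - 2060 = -1443 - 2060 = -3503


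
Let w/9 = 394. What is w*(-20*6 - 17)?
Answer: -485802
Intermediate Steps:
w = 3546 (w = 9*394 = 3546)
w*(-20*6 - 17) = 3546*(-20*6 - 17) = 3546*(-120 - 17) = 3546*(-137) = -485802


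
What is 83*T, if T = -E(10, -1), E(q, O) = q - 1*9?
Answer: -83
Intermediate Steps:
E(q, O) = -9 + q (E(q, O) = q - 9 = -9 + q)
T = -1 (T = -(-9 + 10) = -1*1 = -1)
83*T = 83*(-1) = -83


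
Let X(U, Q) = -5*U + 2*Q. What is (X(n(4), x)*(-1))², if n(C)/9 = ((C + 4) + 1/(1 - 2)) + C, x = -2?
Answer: 249001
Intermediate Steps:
n(C) = 27 + 18*C (n(C) = 9*(((C + 4) + 1/(1 - 2)) + C) = 9*(((4 + C) + 1/(-1)) + C) = 9*(((4 + C) - 1) + C) = 9*((3 + C) + C) = 9*(3 + 2*C) = 27 + 18*C)
(X(n(4), x)*(-1))² = ((-5*(27 + 18*4) + 2*(-2))*(-1))² = ((-5*(27 + 72) - 4)*(-1))² = ((-5*99 - 4)*(-1))² = ((-495 - 4)*(-1))² = (-499*(-1))² = 499² = 249001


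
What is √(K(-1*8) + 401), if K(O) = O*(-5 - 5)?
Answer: √481 ≈ 21.932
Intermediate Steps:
K(O) = -10*O (K(O) = O*(-10) = -10*O)
√(K(-1*8) + 401) = √(-(-10)*8 + 401) = √(-10*(-8) + 401) = √(80 + 401) = √481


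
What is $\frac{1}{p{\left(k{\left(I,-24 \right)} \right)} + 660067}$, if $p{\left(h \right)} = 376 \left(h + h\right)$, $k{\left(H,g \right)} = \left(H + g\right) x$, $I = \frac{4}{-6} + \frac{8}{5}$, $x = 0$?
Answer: $\frac{1}{660067} \approx 1.515 \cdot 10^{-6}$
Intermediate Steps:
$I = \frac{14}{15}$ ($I = 4 \left(- \frac{1}{6}\right) + 8 \cdot \frac{1}{5} = - \frac{2}{3} + \frac{8}{5} = \frac{14}{15} \approx 0.93333$)
$k{\left(H,g \right)} = 0$ ($k{\left(H,g \right)} = \left(H + g\right) 0 = 0$)
$p{\left(h \right)} = 752 h$ ($p{\left(h \right)} = 376 \cdot 2 h = 752 h$)
$\frac{1}{p{\left(k{\left(I,-24 \right)} \right)} + 660067} = \frac{1}{752 \cdot 0 + 660067} = \frac{1}{0 + 660067} = \frac{1}{660067}$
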